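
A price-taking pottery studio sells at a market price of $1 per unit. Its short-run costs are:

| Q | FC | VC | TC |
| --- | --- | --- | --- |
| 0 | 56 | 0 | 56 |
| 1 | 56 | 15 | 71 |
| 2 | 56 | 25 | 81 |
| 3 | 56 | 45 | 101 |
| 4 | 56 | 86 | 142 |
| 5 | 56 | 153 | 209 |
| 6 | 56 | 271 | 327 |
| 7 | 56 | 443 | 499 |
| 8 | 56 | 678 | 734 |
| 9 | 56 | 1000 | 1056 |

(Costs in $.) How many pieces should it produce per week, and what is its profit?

Q = 0 (shut down); profit = -$56

Profit at each row (π = 1Q − TC): Q=0: -56; Q=1: -70; Q=2: -79; Q=3: -98; Q=4: -138; Q=5: -204; Q=6: -321; Q=7: -492; Q=8: -726; Q=9: -1047.
Profit is highest at Q = 0. Equivalently, the lowest AVC in the table is 25/2 ≈ $12.50 at Q = 2, and P = $1 falls below it — price never covers variable cost, so the firm shuts down and loses only its fixed cost.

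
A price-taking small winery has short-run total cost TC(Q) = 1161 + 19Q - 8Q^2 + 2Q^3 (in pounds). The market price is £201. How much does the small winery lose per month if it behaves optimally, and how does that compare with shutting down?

AVC = 19 - 8Q + 2Q^2 has its minimum £11 at Q = 2; price £201 clears that bar, so the firm operates.
MC = 19 - 16Q + 6Q^2. Setting P = MC and taking the root on the rising branch gives Q* = 7.
TR = 201·7 = 1407. TC = 1161 + 427 = 1588. Profit = 1407 − 1588 = -£181.
Shutting down would mean losing the fixed cost of £1161, so operating at a loss of £181 is better by £980.

Profit = -£181 at Q = 7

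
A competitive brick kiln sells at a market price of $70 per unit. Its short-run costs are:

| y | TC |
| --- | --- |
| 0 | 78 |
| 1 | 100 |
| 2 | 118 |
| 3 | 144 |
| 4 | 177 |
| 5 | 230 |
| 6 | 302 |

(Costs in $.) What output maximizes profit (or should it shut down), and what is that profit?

Compute π = P·y − TC at each output: y=0: -78; y=1: -30; y=2: 22; y=3: 66; y=4: 103; y=5: 120; y=6: 118.
Profit is maximized at y = 5. AVC there is 152/5 = $30.40 ≤ P, so producing beats shutting down (which would give -$78).

y = 5; profit = $120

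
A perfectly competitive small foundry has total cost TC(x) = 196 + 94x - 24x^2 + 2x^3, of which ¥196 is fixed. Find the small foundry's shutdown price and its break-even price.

Shutdown price = ¥22; break-even price = ¥52

AVC = 94 - 24x + 2x^2; minimized at x = 6, giving min AVC = ¥22. That is the shutdown price.
ATC = 196/x + 94 - 24x + 2x^2. Setting dATC/dx = −196/x^2 − 24 + 4x = 0 gives x = 7 (since 4·7^3 − 24·7^2 = 196).
min ATC = 196/7 + 94 − 24·7 + 2·7^2 = ¥52. That is the break-even price.
For ¥22 ≤ P < ¥52 the firm produces at a loss; below ¥22 it shuts down.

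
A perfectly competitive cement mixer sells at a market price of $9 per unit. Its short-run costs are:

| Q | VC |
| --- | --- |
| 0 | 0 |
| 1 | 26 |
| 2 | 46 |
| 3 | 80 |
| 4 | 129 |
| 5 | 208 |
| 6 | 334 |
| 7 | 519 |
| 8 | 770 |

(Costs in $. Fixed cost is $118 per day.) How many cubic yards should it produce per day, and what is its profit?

Q = 0 (shut down); profit = -$118

Compute π = P·Q − TC at each output: Q=0: -118; Q=1: -135; Q=2: -146; Q=3: -171; Q=4: -211; Q=5: -281; Q=6: -398; Q=7: -574; Q=8: -816.
Profit is highest at Q = 0. Equivalently, the lowest AVC in the table is 46/2 ≈ $23 at Q = 2, and P = $9 falls below it — price never covers variable cost, so the firm shuts down and loses only its fixed cost.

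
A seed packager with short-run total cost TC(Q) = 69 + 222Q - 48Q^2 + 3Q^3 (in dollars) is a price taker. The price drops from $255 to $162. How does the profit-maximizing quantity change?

Output falls from 11 to 10

MC = 222 - 96Q + 9Q^2; the shutdown threshold is min AVC = $30 (at Q = 8).
With P = $255 above the shutdown price, P = MC gives Q = 11.
At P = $162 ≥ min AVC, set P = MC: Q = 10. The firm stays open but cuts output.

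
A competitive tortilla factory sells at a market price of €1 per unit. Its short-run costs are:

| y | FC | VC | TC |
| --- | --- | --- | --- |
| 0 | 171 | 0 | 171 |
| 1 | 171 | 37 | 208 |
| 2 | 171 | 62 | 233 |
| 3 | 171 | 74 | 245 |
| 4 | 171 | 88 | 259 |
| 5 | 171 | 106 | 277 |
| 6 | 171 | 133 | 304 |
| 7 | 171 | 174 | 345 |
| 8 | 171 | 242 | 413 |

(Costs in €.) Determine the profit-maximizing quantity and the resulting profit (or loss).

y = 0 (shut down); profit = -€171

Compute π = P·y − TC at each output: y=0: -171; y=1: -207; y=2: -231; y=3: -242; y=4: -255; y=5: -272; y=6: -298; y=7: -338; y=8: -405.
Profit is highest at y = 0. Equivalently, the lowest AVC in the table is 106/5 ≈ €21.20 at y = 5, and P = €1 falls below it — price never covers variable cost, so the firm shuts down and loses only its fixed cost.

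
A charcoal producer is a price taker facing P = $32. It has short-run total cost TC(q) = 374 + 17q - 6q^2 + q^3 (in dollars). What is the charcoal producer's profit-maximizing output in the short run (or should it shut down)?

Strip out fixed cost: VC = 17q - 6q^2 + q^3. Then AVC = 17 - 6q + q^2 and MC = 17 - 12q + 3q^2.
AVC hits its minimum where MC = AVC, at q = 3, giving min AVC = 17 - 6·3 + 3^2 = $8.
Since P = $32 ≥ min AVC = $8, price covers variable cost and the firm should produce.
P = MC gives -15 - 12q + 3q^2 = 0, with roots -1 and 5. Take the larger (rising MC): q* = 5.
Check: AVC at q = 5 is $12 ≤ P, so revenue covers variable cost.
Profit = P·q − TC = 32·5 − 434 = -$274, a loss, but smaller than the $374 fixed cost the firm would lose by shutting down.

Produce at q = 5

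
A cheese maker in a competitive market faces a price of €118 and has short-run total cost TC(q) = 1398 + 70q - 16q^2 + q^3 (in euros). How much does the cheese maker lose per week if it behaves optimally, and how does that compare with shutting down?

Profit = -€246 at q = 12

AVC = 70 - 16q + q^2 has its minimum €6 at q = 8; price €118 clears that bar, so the firm operates.
MC = 70 - 32q + 3q^2. Setting P = MC and taking the root on the rising branch gives q* = 12.
TR = 118·12 = 1416. TC = 1398 + 264 = 1662. Profit = 1416 − 1662 = -€246.
That loss of €246 beats the €1398 the firm would lose by shutting down; producing recovers €1152 of fixed cost.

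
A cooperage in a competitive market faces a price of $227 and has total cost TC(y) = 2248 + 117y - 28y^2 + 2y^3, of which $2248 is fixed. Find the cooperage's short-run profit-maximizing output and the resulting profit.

AVC = 117 - 28y + 2y^2; min AVC = $19 at y = 7. Since P = $227 ≥ min AVC, the firm produces.
MC = 117 - 56y + 6y^2. Setting P = MC and taking the root on the rising branch gives y* = 11.
TR = 227·11 = 2497. TC = 2248 + 561 = 2809. Profit = 2497 − 2809 = -$312.
That loss of $312 beats the $2248 the firm would lose by shutting down; producing recovers $1936 of fixed cost.

Profit = -$312 at y = 11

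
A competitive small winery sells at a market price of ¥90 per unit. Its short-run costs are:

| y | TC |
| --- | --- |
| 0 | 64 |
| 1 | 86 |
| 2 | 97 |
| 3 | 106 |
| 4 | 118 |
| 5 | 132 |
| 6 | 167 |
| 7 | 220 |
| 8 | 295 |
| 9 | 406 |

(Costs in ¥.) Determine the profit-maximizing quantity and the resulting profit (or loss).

y = 8; profit = ¥425

Profit at each row (π = 90y − TC): y=0: -64; y=1: 4; y=2: 83; y=3: 164; y=4: 242; y=5: 318; y=6: 373; y=7: 410; y=8: 425; y=9: 404.
Profit is maximized at y = 8. AVC there is 231/8 = ¥28.88 ≤ P, so producing beats shutting down (which would give -¥64).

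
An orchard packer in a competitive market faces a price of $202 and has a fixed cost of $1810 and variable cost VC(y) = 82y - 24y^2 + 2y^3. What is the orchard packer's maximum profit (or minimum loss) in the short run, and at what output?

AVC = 82 - 24y + 2y^2; min AVC = $10 at y = 6. Since P = $202 ≥ min AVC, the firm produces.
With MC = 82 - 48y + 6y^2, P = MC on the upward-sloping part at y* = 10.
TR = 202·10 = 2020. TC = 1810 + 420 = 2230. Profit = 2020 − 2230 = -$210.
By producing, the firm covers all variable cost plus $1600 of fixed cost; shutting down would lose the full $1810.

Profit = -$210 at y = 10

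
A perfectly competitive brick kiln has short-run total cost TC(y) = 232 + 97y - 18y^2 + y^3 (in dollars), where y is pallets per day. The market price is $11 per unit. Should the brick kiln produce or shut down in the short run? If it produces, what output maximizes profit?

Shut down

Strip out fixed cost: VC = 97y - 18y^2 + y^3. Then AVC = 97 - 18y + y^2 and MC = 97 - 36y + 3y^2.
AVC is minimized where dAVC/dy = -18 + 2y = 0, at y = 9; min AVC = 97 - 18·9 + 9^2 = $16.
P = $11 lies below min AVC = $16; no output level covers variable cost.
Shutting down limits the loss to fixed cost, $232.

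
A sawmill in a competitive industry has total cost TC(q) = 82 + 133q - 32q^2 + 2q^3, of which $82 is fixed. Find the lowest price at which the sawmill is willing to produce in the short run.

The firm shuts down when price falls below the minimum of average variable cost. AVC = VC/q = 133 - 32q + 2q^2.
At the minimum of AVC, MC = AVC. MC = 133 - 64q + 6q^2; setting MC = AVC gives 4q^2 - 32q = 0, so q = 8. min AVC = 5.
So the shutdown price is $5.

$5 per unit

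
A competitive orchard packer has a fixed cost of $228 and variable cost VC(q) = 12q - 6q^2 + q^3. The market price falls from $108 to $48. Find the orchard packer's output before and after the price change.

AVC = 12 - 6q + q^2, minimized at q = 3 where min AVC = $3. MC = 12 - 12q + 3q^2.
With P = $108 above the shutdown price, P = MC gives q = 8.
At P = $48 ≥ min AVC, set P = MC: q = 6. The firm stays open but cuts output.

Output falls from 8 to 6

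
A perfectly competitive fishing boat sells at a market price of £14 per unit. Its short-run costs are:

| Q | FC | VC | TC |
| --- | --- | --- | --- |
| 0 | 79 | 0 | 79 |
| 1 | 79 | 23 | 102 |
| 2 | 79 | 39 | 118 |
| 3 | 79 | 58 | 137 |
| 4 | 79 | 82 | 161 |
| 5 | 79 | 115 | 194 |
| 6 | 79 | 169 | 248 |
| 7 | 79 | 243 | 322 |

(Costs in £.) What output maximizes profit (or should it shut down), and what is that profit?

Profit at each row (π = 14Q − TC): Q=0: -79; Q=1: -88; Q=2: -90; Q=3: -95; Q=4: -105; Q=5: -124; Q=6: -164; Q=7: -224.
Profit is highest at Q = 0. Equivalently, the lowest AVC in the table is 58/3 ≈ £19.33 at Q = 3, and P = £14 falls below it — price never covers variable cost, so the firm shuts down and loses only its fixed cost.

Q = 0 (shut down); profit = -£79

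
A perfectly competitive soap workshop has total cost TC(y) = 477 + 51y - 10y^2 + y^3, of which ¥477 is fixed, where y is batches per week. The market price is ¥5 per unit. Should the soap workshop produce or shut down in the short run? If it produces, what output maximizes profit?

Variable cost is VC = 51y - 10y^2 + y^3, so AVC = VC/y = 51 - 10y + y^2 and MC = dTC/dy = 51 - 20y + 3y^2.
AVC hits its minimum where MC = AVC, at y = 5, giving min AVC = 51 - 10·5 + 5^2 = ¥26.
P = ¥5 lies below min AVC = ¥26; no output level covers variable cost.
Shutting down limits the loss to fixed cost, ¥477.

Shut down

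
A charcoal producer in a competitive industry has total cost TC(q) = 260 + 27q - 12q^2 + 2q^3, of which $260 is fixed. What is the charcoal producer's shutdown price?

$9 per unit

The firm shuts down when price falls below the minimum of average variable cost. AVC = VC/q = 27 - 12q + 2q^2.
At the minimum of AVC, MC = AVC. MC = 27 - 24q + 6q^2; setting MC = AVC gives 4q^2 - 12q = 0, so q = 3. min AVC = 9.
For P < $9 the firm produces nothing.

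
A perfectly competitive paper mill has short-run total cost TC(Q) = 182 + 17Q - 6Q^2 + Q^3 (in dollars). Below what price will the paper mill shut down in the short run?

Short-run supply begins at min AVC. From VC = 17Q - 6Q^2 + Q^3, AVC = 17 - 6Q + Q^2.
At the minimum of AVC, MC = AVC. MC = 17 - 12Q + 3Q^2; setting MC = AVC gives 2Q^2 - 6Q = 0, so Q = 3. min AVC = 8.
For P < $8 the firm produces nothing.

$8 per unit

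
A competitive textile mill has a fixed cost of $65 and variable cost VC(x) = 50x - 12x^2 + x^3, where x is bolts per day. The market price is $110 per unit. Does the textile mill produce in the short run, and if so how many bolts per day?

Strip out fixed cost: VC = 50x - 12x^2 + x^3. Then AVC = 50 - 12x + x^2 and MC = 50 - 24x + 3x^2.
AVC is minimized where dAVC/dx = -12 + 2x = 0, at x = 6; min AVC = 50 - 12·6 + 6^2 = $14.
P = $110 exceeds min AVC = $14, so the firm stays open.
Solving P = MC: -60 - 24x + 3x^2 = 0 ⇒ x = -2 or 10. On the upward-sloping branch, x* = 10.
Check: AVC at x = 10 is $30 ≤ P, so revenue covers variable cost.
Profit = P·x − TC = 110·10 − 365 = $735.

Produce at x = 10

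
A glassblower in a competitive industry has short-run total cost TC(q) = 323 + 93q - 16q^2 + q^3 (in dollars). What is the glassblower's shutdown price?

$29 per unit

The shutdown price is the minimum of AVC. VC = 93q - 16q^2 + q^3, so AVC = 93 - 16q + q^2.
At the minimum of AVC, MC = AVC. MC = 93 - 32q + 3q^2; setting MC = AVC gives 2q^2 - 16q = 0, so q = 8. min AVC = 29.
The firm shuts down for any P below $29.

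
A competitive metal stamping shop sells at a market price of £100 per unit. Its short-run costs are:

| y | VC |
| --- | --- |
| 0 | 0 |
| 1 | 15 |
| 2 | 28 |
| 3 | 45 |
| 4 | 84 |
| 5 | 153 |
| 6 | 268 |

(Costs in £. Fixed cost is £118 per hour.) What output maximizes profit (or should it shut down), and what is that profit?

y = 5; profit = £229

Profit at each row (π = 100y − TC): y=0: -118; y=1: -33; y=2: 54; y=3: 137; y=4: 198; y=5: 229; y=6: 214.
Profit is maximized at y = 5. AVC there is 153/5 = £30.60 ≤ P, so producing beats shutting down (which would give -£118).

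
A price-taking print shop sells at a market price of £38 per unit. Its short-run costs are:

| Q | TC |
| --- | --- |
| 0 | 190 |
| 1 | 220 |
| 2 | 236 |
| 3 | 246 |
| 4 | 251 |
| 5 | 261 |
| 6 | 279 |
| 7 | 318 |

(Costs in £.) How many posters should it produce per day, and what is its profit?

Q = 6; profit = -£51

Compute π = P·Q − TC at each output: Q=0: -190; Q=1: -182; Q=2: -160; Q=3: -132; Q=4: -99; Q=5: -71; Q=6: -51; Q=7: -52.
Profit is maximized at Q = 6. AVC there is 89/6 = £14.83 ≤ P, so producing beats shutting down (which would give -£190).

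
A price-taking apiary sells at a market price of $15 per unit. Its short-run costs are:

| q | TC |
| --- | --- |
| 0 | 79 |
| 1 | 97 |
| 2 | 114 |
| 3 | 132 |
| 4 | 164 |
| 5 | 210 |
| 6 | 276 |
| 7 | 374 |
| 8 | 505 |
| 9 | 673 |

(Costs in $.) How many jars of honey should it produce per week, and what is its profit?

Tabulate TR − TC: q=0: -79; q=1: -82; q=2: -84; q=3: -87; q=4: -104; q=5: -135; q=6: -186; q=7: -269; q=8: -385; q=9: -538.
Profit is highest at q = 0. Equivalently, the lowest AVC in the table is 35/2 ≈ $17.50 at q = 2, and P = $15 falls below it — price never covers variable cost, so the firm shuts down and loses only its fixed cost.

q = 0 (shut down); profit = -$79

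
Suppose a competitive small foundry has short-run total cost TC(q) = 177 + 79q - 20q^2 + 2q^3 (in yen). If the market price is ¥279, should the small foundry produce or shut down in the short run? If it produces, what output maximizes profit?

Produce at q = 10

Variable cost is VC = 79q - 20q^2 + 2q^3, so AVC = VC/q = 79 - 20q + 2q^2 and MC = dTC/dq = 79 - 40q + 6q^2.
AVC hits its minimum where MC = AVC, at q = 5, giving min AVC = 79 - 20·5 + 2·5^2 = ¥29.
Since P = ¥279 ≥ min AVC = ¥29, price covers variable cost and the firm should produce.
P = MC gives -200 - 40q + 6q^2 = 0, with roots -10/3 and 10. Take the larger (rising MC): q* = 10.
Check: AVC at q = 10 is ¥79 ≤ P, so revenue covers variable cost.
Profit = P·q − TC = 279·10 − 967 = ¥1823.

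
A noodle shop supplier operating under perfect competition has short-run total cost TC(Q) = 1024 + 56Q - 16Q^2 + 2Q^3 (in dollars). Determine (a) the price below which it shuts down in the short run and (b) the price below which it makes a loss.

Shutdown price = $24; break-even price = $184

Shutdown price = min AVC. AVC = 56 - 16Q + 2Q^2, with vertex at Q = 4 and minimum $24.
ATC = 1024/Q + 56 - 16Q + 2Q^2. Setting dATC/dQ = −1024/Q^2 − 16 + 4Q = 0 gives Q = 8 (since 4·8^3 − 16·8^2 = 1024).
min ATC = 1024/8 + 56 − 16·8 + 2·8^2 = $184. That is the break-even price.
For $24 ≤ P < $184 the firm produces at a loss; below $24 it shuts down.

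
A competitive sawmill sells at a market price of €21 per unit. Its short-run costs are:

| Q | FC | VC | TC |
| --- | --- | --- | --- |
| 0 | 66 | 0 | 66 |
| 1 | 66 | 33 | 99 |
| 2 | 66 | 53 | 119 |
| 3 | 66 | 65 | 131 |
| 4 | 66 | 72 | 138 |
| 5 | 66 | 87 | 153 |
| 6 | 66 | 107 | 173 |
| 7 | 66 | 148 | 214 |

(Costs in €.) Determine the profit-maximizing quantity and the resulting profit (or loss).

Profit at each row (π = 21Q − TC): Q=0: -66; Q=1: -78; Q=2: -77; Q=3: -68; Q=4: -54; Q=5: -48; Q=6: -47; Q=7: -67.
Profit is maximized at Q = 6. AVC there is 107/6 = €17.83 ≤ P, so producing beats shutting down (which would give -€66).

Q = 6; profit = -€47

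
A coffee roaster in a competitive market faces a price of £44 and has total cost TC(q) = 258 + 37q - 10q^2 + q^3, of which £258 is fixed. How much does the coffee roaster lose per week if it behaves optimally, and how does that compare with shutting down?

Profit = -£62 at q = 7

AVC = 37 - 10q + q^2 has its minimum £12 at q = 5; price £44 clears that bar, so the firm operates.
MC = 37 - 20q + 3q^2. Setting P = MC and taking the root on the rising branch gives q* = 7.
TR = 44·7 = 308. TC = 258 + 112 = 370. Profit = 308 − 370 = -£62.
That loss of £62 beats the £258 the firm would lose by shutting down; producing recovers £196 of fixed cost.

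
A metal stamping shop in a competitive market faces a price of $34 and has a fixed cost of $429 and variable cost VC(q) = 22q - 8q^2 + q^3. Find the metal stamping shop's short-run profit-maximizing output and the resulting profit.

Profit = -$285 at q = 6

AVC = 22 - 8q + q^2 has its minimum $6 at q = 4; price $34 clears that bar, so the firm operates.
With MC = 22 - 16q + 3q^2, P = MC on the upward-sloping part at q* = 6.
TR = 34·6 = 204. TC = 429 + 60 = 489. Profit = 204 − 489 = -$285.
By producing, the firm covers all variable cost plus $144 of fixed cost; shutting down would lose the full $429.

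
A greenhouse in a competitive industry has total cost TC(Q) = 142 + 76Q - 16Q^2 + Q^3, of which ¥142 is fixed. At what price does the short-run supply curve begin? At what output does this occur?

Short-run supply begins at min AVC. From VC = 76Q - 16Q^2 + Q^3, AVC = 76 - 16Q + Q^2.
At the minimum of AVC, MC = AVC. MC = 76 - 32Q + 3Q^2; setting MC = AVC gives 2Q^2 - 16Q = 0, so Q = 8. min AVC = 12.
So the shutdown price is ¥12.

¥12 per unit, at Q = 8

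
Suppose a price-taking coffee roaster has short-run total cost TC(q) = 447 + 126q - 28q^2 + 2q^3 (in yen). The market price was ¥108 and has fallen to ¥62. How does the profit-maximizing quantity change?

AVC = 126 - 28q + 2q^2, minimized at q = 7 where min AVC = ¥28. MC = 126 - 56q + 6q^2.
With P = ¥108 above the shutdown price, P = MC gives q = 9.
At P = ¥62 ≥ min AVC, set P = MC: q = 8. The firm stays open but cuts output.

Output falls from 9 to 8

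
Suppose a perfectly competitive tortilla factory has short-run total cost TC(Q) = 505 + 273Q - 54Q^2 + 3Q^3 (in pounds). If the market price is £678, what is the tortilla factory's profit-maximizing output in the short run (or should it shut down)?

Produce at Q = 15

Variable cost is VC = 273Q - 54Q^2 + 3Q^3, so AVC = VC/Q = 273 - 54Q + 3Q^2 and MC = dTC/dQ = 273 - 108Q + 9Q^2.
The AVC parabola has its vertex at Q = 54/6 = 9, where AVC = 273 - 54·9 + 3·9^2 = £30.
P = £678 exceeds min AVC = £30, so the firm stays open.
Set P = MC: 678 = 273 - 108Q + 9Q^2 → -405 - 108Q + 9Q^2 = 0. The roots are Q = -3 and Q = 15; the profit-maximizing output is on the rising part of MC, so Q* = 15.
Check: AVC at Q = 15 is £138 ≤ P, so revenue covers variable cost.
Profit = P·Q − TC = 678·15 − 2575 = £7595.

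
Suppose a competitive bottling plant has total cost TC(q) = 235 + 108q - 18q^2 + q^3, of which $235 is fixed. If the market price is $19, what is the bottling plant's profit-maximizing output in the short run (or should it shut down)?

From TC, MC = TC'(q) = 108 - 36q + 3q^2 and AVC = VC/q = 108 - 18q + q^2.
The AVC parabola has its vertex at q = 18/2 = 9, where AVC = 108 - 18·9 + 9^2 = $27.
Since P = $19 < min AVC = $27, price fails to cover variable cost at any output.
The firm minimizes its loss by shutting down and losing only its fixed cost of $235.

Shut down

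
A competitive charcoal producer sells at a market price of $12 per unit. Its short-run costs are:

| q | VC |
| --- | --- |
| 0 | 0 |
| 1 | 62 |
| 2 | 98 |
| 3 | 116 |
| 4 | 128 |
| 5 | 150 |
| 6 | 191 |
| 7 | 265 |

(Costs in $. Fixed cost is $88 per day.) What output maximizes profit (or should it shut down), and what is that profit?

Tabulate TR − TC: q=0: -88; q=1: -138; q=2: -162; q=3: -168; q=4: -168; q=5: -178; q=6: -207; q=7: -269.
Profit is highest at q = 0. Equivalently, the lowest AVC in the table is 150/5 ≈ $30 at q = 5, and P = $12 falls below it — price never covers variable cost, so the firm shuts down and loses only its fixed cost.

q = 0 (shut down); profit = -$88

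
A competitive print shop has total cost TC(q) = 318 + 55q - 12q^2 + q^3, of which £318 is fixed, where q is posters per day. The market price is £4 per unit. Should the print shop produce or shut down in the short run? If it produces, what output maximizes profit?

Shut down

From TC, MC = TC'(q) = 55 - 24q + 3q^2 and AVC = VC/q = 55 - 12q + q^2.
AVC hits its minimum where MC = AVC, at q = 6, giving min AVC = 55 - 12·6 + 6^2 = £19.
With P < min AVC (£4 < £19), every unit sold adds to the loss.
The firm minimizes its loss by shutting down and losing only its fixed cost of £318.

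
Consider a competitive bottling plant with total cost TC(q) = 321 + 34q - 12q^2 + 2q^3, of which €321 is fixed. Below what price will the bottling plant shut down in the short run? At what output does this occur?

Short-run supply begins at min AVC. From VC = 34q - 12q^2 + 2q^3, AVC = 34 - 12q + 2q^2.
dAVC/dq = -12 + 4q = 0 gives q = 3. min AVC = 34 - 12·3 + 2·3^2 = 16.
The firm shuts down for any P below €16.

€16 per unit, at q = 3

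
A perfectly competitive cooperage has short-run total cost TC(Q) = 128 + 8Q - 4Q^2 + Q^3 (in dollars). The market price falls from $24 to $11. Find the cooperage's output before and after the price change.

Output falls from 4 to 3

AVC = 8 - 4Q + Q^2, minimized at Q = 2 where min AVC = $4. MC = 8 - 8Q + 3Q^2.
At P = $24 ≥ min AVC, set P = MC on the rising branch: Q = 4.
At P = $11 ≥ min AVC, set P = MC: Q = 3. The firm stays open but cuts output.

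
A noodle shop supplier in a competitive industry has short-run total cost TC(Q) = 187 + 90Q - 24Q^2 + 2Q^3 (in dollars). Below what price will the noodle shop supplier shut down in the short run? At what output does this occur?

The shutdown price is the minimum of AVC. VC = 90Q - 24Q^2 + 2Q^3, so AVC = 90 - 24Q + 2Q^2.
At the minimum of AVC, MC = AVC. MC = 90 - 48Q + 6Q^2; setting MC = AVC gives 4Q^2 - 24Q = 0, so Q = 6. min AVC = 18.
So the shutdown price is $18.

$18 per unit, at Q = 6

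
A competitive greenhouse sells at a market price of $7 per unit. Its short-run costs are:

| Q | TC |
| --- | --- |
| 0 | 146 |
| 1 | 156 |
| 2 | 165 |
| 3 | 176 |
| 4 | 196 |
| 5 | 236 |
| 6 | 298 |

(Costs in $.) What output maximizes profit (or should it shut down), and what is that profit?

Q = 0 (shut down); profit = -$146

Tabulate TR − TC: Q=0: -146; Q=1: -149; Q=2: -151; Q=3: -155; Q=4: -168; Q=5: -201; Q=6: -256.
Profit is highest at Q = 0. Equivalently, the lowest AVC in the table is 19/2 ≈ $9.50 at Q = 2, and P = $7 falls below it — price never covers variable cost, so the firm shuts down and loses only its fixed cost.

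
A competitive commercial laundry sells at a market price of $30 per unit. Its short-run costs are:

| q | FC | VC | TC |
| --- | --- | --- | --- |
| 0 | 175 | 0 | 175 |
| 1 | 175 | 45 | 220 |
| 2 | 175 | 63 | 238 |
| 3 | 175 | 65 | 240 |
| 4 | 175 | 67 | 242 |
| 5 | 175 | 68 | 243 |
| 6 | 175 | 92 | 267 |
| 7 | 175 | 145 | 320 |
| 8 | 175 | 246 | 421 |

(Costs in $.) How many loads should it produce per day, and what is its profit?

Compute π = P·q − TC at each output: q=0: -175; q=1: -190; q=2: -178; q=3: -150; q=4: -122; q=5: -93; q=6: -87; q=7: -110; q=8: -181.
Profit is maximized at q = 6. AVC there is 92/6 = $15.33 ≤ P, so producing beats shutting down (which would give -$175).

q = 6; profit = -$87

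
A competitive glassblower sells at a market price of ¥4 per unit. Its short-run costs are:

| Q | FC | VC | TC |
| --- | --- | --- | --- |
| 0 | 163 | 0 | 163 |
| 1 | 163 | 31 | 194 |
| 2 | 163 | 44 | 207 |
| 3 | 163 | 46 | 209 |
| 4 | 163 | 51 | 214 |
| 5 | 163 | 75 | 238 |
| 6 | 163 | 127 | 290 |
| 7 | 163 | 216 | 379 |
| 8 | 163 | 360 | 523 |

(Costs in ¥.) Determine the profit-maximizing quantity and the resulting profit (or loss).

Profit at each row (π = 4Q − TC): Q=0: -163; Q=1: -190; Q=2: -199; Q=3: -197; Q=4: -198; Q=5: -218; Q=6: -266; Q=7: -351; Q=8: -491.
Profit is highest at Q = 0. Equivalently, the lowest AVC in the table is 51/4 ≈ ¥12.75 at Q = 4, and P = ¥4 falls below it — price never covers variable cost, so the firm shuts down and loses only its fixed cost.

Q = 0 (shut down); profit = -¥163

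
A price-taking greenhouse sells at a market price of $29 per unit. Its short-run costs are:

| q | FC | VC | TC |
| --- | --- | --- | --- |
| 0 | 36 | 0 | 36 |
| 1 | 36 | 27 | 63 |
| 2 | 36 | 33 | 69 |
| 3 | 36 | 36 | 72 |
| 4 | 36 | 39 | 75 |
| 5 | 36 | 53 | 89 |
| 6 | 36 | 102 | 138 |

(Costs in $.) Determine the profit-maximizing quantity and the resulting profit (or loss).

q = 5; profit = $56

Tabulate TR − TC: q=0: -36; q=1: -34; q=2: -11; q=3: 15; q=4: 41; q=5: 56; q=6: 36.
Profit is maximized at q = 5. AVC there is 53/5 = $10.60 ≤ P, so producing beats shutting down (which would give -$36).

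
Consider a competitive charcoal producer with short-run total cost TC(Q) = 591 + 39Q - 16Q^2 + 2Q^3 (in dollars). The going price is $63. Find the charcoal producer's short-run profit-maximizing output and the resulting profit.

Profit = -$303 at Q = 6

AVC = 39 - 16Q + 2Q^2 has its minimum $7 at Q = 4; price $63 clears that bar, so the firm operates.
With MC = 39 - 32Q + 6Q^2, P = MC on the upward-sloping part at Q* = 6.
TR = 63·6 = 378. TC = 591 + 90 = 681. Profit = 378 − 681 = -$303.
That loss of $303 beats the $591 the firm would lose by shutting down; producing recovers $288 of fixed cost.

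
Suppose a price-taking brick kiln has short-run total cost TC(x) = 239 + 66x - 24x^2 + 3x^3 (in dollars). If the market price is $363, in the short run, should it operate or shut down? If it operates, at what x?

Strip out fixed cost: VC = 66x - 24x^2 + 3x^3. Then AVC = 66 - 24x + 3x^2 and MC = 66 - 48x + 9x^2.
AVC is minimized where dAVC/dx = -24 + 6x = 0, at x = 4; min AVC = 66 - 24·4 + 3·4^2 = $18.
P = $363 exceeds min AVC = $18, so the firm stays open.
Set P = MC: 363 = 66 - 48x + 9x^2 → -297 - 48x + 9x^2 = 0. The roots are x = -11/3 and x = 9; the profit-maximizing output is on the rising part of MC, so x* = 9.
Check: AVC at x = 9 is $93 ≤ P, so revenue covers variable cost.
Profit = P·x − TC = 363·9 − 1076 = $2191.

Produce at x = 9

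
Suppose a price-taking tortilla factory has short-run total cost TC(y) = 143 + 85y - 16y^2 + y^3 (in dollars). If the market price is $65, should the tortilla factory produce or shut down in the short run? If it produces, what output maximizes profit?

Produce at y = 10

From TC, MC = TC'(y) = 85 - 32y + 3y^2 and AVC = VC/y = 85 - 16y + y^2.
AVC hits its minimum where MC = AVC, at y = 8, giving min AVC = 85 - 16·8 + 8^2 = $21.
P = $65 exceeds min AVC = $21, so the firm stays open.
P = MC gives 20 - 32y + 3y^2 = 0, with roots 2/3 and 10. Take the larger (rising MC): y* = 10.
Check: AVC at y = 10 is $25 ≤ P, so revenue covers variable cost.
Profit = P·y − TC = 65·10 − 393 = $257.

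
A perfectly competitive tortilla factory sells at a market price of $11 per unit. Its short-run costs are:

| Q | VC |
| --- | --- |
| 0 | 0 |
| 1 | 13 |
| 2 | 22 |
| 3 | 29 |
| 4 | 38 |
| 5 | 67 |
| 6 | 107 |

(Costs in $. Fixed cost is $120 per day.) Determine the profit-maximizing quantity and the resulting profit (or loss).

Profit at each row (π = 11Q − TC): Q=0: -120; Q=1: -122; Q=2: -120; Q=3: -116; Q=4: -114; Q=5: -132; Q=6: -161.
Profit is maximized at Q = 4. AVC there is 38/4 = $9.50 ≤ P, so producing beats shutting down (which would give -$120).

Q = 4; profit = -$114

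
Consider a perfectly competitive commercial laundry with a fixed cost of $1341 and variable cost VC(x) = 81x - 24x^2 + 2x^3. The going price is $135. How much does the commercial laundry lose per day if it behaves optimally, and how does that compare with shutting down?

AVC = 81 - 24x + 2x^2; min AVC = $9 at x = 6. Since P = $135 ≥ min AVC, the firm produces.
With MC = 81 - 48x + 6x^2, P = MC on the upward-sloping part at x* = 9.
TR = 135·9 = 1215. TC = 1341 + 243 = 1584. Profit = 1215 − 1584 = -$369.
Shutting down would mean losing the fixed cost of $1341, so operating at a loss of $369 is better by $972.

Profit = -$369 at x = 9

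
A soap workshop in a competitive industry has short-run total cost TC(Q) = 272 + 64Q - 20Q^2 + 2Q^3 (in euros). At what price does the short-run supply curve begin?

€14 per unit

Short-run supply begins at min AVC. From VC = 64Q - 20Q^2 + 2Q^3, AVC = 64 - 20Q + 2Q^2.
At the minimum of AVC, MC = AVC. MC = 64 - 40Q + 6Q^2; setting MC = AVC gives 4Q^2 - 20Q = 0, so Q = 5. min AVC = 14.
So the shutdown price is €14.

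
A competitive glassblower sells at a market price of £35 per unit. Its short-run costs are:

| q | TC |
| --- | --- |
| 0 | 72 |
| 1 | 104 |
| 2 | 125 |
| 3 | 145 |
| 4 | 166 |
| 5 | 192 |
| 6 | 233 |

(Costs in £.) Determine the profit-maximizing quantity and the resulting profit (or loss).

q = 5; profit = -£17

Tabulate TR − TC: q=0: -72; q=1: -69; q=2: -55; q=3: -40; q=4: -26; q=5: -17; q=6: -23.
Profit is maximized at q = 5. AVC there is 120/5 = £24 ≤ P, so producing beats shutting down (which would give -£72).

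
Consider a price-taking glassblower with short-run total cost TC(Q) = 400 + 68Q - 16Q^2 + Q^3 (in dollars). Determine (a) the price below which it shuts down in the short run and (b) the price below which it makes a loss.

Shutdown price = $4; break-even price = $48

Shutdown price = min AVC. AVC = 68 - 16Q + Q^2, with vertex at Q = 8 and minimum $4.
ATC = 400/Q + 68 - 16Q + Q^2. Setting dATC/dQ = −400/Q^2 − 16 + 2Q = 0 gives Q = 10 (since 2·10^3 − 16·10^2 = 400).
min ATC = 400/10 + 68 − 16·10 + 10^2 = $48. That is the break-even price.
Between these two prices the firm operates at a loss; above $48 it earns a profit.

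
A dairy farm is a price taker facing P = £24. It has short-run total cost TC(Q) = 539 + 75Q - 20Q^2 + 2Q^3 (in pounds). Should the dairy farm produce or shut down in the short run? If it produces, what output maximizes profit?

Shut down

Variable cost is VC = 75Q - 20Q^2 + 2Q^3, so AVC = VC/Q = 75 - 20Q + 2Q^2 and MC = dTC/dQ = 75 - 40Q + 6Q^2.
The AVC parabola has its vertex at Q = 20/4 = 5, where AVC = 75 - 20·5 + 2·5^2 = £25.
Since P = £24 < min AVC = £25, price fails to cover variable cost at any output.
Best response: produce nothing and absorb the £539 fixed cost.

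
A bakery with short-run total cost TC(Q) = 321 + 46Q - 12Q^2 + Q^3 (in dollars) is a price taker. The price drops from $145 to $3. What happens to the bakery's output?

MC = 46 - 24Q + 3Q^2; the shutdown threshold is min AVC = $10 (at Q = 6).
At P = $145 ≥ min AVC, set P = MC on the rising branch: Q = 11.
At P = $3 < min AVC = $10, price no longer covers variable cost at any output, so the firm shuts down: Q = 0.

Output falls from 11 to 0 (the firm shuts down)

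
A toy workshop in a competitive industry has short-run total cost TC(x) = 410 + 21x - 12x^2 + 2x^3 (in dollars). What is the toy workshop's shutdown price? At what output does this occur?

The shutdown price is the minimum of AVC. VC = 21x - 12x^2 + 2x^3, so AVC = 21 - 12x + 2x^2.
dAVC/dx = -12 + 4x = 0 gives x = 3. min AVC = 21 - 12·3 + 2·3^2 = 3.
For P < $3 the firm produces nothing.

$3 per unit, at x = 3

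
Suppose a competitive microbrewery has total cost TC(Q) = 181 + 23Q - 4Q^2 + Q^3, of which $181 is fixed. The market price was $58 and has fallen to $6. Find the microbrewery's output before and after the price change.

AVC = 23 - 4Q + Q^2, minimized at Q = 2 where min AVC = $19. MC = 23 - 8Q + 3Q^2.
At P = $58 ≥ min AVC, set P = MC on the rising branch: Q = 5.
At P = $6 < min AVC = $19, price no longer covers variable cost at any output, so the firm shuts down: Q = 0.

Output falls from 5 to 0 (the firm shuts down)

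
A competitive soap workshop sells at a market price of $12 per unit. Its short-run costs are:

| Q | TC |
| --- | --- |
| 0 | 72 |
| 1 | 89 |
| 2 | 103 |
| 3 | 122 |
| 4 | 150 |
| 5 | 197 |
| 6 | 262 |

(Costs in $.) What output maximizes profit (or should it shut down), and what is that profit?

Q = 0 (shut down); profit = -$72

Tabulate TR − TC: Q=0: -72; Q=1: -77; Q=2: -79; Q=3: -86; Q=4: -102; Q=5: -137; Q=6: -190.
Profit is highest at Q = 0. Equivalently, the lowest AVC in the table is 31/2 ≈ $15.50 at Q = 2, and P = $12 falls below it — price never covers variable cost, so the firm shuts down and loses only its fixed cost.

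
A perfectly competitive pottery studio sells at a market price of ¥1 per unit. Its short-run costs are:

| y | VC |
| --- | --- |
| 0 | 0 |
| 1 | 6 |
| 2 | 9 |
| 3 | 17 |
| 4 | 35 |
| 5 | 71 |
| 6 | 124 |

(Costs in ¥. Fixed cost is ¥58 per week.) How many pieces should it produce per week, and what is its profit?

Tabulate TR − TC: y=0: -58; y=1: -63; y=2: -65; y=3: -72; y=4: -89; y=5: -124; y=6: -176.
Profit is highest at y = 0. Equivalently, the lowest AVC in the table is 9/2 ≈ ¥4.50 at y = 2, and P = ¥1 falls below it — price never covers variable cost, so the firm shuts down and loses only its fixed cost.

y = 0 (shut down); profit = -¥58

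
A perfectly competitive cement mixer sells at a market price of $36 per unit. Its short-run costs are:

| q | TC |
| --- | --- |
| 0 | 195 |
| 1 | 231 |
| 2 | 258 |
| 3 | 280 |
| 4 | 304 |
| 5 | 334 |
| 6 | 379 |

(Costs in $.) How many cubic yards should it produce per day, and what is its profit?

Profit at each row (π = 36q − TC): q=0: -195; q=1: -195; q=2: -186; q=3: -172; q=4: -160; q=5: -154; q=6: -163.
Profit is maximized at q = 5. AVC there is 139/5 = $27.80 ≤ P, so producing beats shutting down (which would give -$195).

q = 5; profit = -$154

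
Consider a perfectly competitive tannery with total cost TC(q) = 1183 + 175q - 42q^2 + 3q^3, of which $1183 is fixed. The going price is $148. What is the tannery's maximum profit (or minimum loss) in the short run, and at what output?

Profit = -$211 at q = 9

AVC = 175 - 42q + 3q^2 has its minimum $28 at q = 7; price $148 clears that bar, so the firm operates.
With MC = 175 - 84q + 9q^2, P = MC on the upward-sloping part at q* = 9.
TR = 148·9 = 1332. TC = 1183 + 360 = 1543. Profit = 1332 − 1543 = -$211.
Shutting down would mean losing the fixed cost of $1183, so operating at a loss of $211 is better by $972.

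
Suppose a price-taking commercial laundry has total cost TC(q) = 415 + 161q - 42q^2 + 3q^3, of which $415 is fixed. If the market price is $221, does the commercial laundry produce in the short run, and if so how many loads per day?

Produce at q = 10

From TC, MC = TC'(q) = 161 - 84q + 9q^2 and AVC = VC/q = 161 - 42q + 3q^2.
The AVC parabola has its vertex at q = 42/6 = 7, where AVC = 161 - 42·7 + 3·7^2 = $14.
Because $221 ≥ $14, revenue can cover variable cost; the firm operates.
P = MC gives -60 - 84q + 9q^2 = 0, with roots -2/3 and 10. Take the larger (rising MC): q* = 10.
Check: AVC at q = 10 is $41 ≤ P, so revenue covers variable cost.
Profit = P·q − TC = 221·10 − 825 = $1385.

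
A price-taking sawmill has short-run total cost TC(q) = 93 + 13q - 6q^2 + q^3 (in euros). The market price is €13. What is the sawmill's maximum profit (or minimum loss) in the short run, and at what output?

Profit = -€61 at q = 4

AVC = 13 - 6q + q^2 has its minimum €4 at q = 3; price €13 clears that bar, so the firm operates.
MC = 13 - 12q + 3q^2. Setting P = MC and taking the root on the rising branch gives q* = 4.
TR = 13·4 = 52. TC = 93 + 20 = 113. Profit = 52 − 113 = -€61.
Shutting down would mean losing the fixed cost of €93, so operating at a loss of €61 is better by €32.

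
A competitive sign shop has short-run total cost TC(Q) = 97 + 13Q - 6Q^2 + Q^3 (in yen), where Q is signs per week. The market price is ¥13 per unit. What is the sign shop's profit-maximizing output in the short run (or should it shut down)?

Produce at Q = 4

Strip out fixed cost: VC = 13Q - 6Q^2 + Q^3. Then AVC = 13 - 6Q + Q^2 and MC = 13 - 12Q + 3Q^2.
The AVC parabola has its vertex at Q = 6/2 = 3, where AVC = 13 - 6·3 + 3^2 = ¥4.
P = ¥13 exceeds min AVC = ¥4, so the firm stays open.
Solving P = MC: -12Q + 3Q^2 = 0 ⇒ Q = 0 or 4. On the upward-sloping branch, Q* = 4.
Check: AVC at Q = 4 is ¥5 ≤ P, so revenue covers variable cost.
Profit = P·Q − TC = 13·4 − 117 = -¥65, a loss, but smaller than the ¥97 fixed cost the firm would lose by shutting down.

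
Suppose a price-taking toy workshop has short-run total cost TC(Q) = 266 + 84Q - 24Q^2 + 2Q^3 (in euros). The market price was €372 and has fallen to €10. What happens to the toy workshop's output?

Output falls from 12 to 0 (the firm shuts down)

MC = 84 - 48Q + 6Q^2; the shutdown threshold is min AVC = €12 (at Q = 6).
With P = €372 above the shutdown price, P = MC gives Q = 12.
At P = €10 < min AVC = €12, price no longer covers variable cost at any output, so the firm shuts down: Q = 0.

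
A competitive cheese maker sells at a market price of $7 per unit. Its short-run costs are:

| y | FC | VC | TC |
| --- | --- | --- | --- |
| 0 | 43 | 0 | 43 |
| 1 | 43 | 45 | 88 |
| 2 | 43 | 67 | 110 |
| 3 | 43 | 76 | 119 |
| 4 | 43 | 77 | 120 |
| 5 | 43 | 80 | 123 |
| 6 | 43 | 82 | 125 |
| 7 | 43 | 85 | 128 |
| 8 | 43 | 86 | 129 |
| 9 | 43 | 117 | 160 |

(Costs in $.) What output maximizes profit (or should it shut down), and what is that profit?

y = 0 (shut down); profit = -$43

Profit at each row (π = 7y − TC): y=0: -43; y=1: -81; y=2: -96; y=3: -98; y=4: -92; y=5: -88; y=6: -83; y=7: -79; y=8: -73; y=9: -97.
Profit is highest at y = 0. Equivalently, the lowest AVC in the table is 86/8 ≈ $10.75 at y = 8, and P = $7 falls below it — price never covers variable cost, so the firm shuts down and loses only its fixed cost.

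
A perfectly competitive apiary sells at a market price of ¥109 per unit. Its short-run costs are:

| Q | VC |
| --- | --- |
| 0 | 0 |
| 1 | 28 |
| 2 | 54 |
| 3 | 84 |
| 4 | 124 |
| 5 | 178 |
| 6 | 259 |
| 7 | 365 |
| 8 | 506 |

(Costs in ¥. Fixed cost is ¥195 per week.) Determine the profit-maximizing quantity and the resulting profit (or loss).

Q = 7; profit = ¥203

Compute π = P·Q − TC at each output: Q=0: -195; Q=1: -114; Q=2: -31; Q=3: 48; Q=4: 117; Q=5: 172; Q=6: 200; Q=7: 203; Q=8: 171.
Profit is maximized at Q = 7. AVC there is 365/7 = ¥52.14 ≤ P, so producing beats shutting down (which would give -¥195).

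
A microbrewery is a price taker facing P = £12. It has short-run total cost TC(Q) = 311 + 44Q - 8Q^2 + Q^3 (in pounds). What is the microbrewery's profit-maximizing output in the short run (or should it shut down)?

Variable cost is VC = 44Q - 8Q^2 + Q^3, so AVC = VC/Q = 44 - 8Q + Q^2 and MC = dTC/dQ = 44 - 16Q + 3Q^2.
AVC is minimized where dAVC/dQ = -8 + 2Q = 0, at Q = 4; min AVC = 44 - 8·4 + 4^2 = £28.
P = £12 lies below min AVC = £28; no output level covers variable cost.
Shutting down limits the loss to fixed cost, £311.

Shut down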